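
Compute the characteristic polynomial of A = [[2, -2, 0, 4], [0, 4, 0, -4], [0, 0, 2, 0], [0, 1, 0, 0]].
xI - A = [[x - 2, 2, 0, -4], [0, x - 4, 0, 4], [0, 0, x - 2, 0], [0, -1, 0, x]].

Expanding det(xI - A) along the first row:
det(xI - A) = + (x - 2)·det([[x - 4, 0, 4], [0, x - 2, 0], [-1, 0, x]]) - (2)·det([[0, 0, 4], [0, x - 2, 0], [0, 0, x]]) + (0)·det([[0, x - 4, 4], [0, 0, 0], [0, -1, x]]) - (-4)·det([[0, x - 4, 0], [0, 0, x - 2], [0, -1, 0]]).

Evaluating gives χ_A(x) = x^4 - 8x^3 + 24x^2 - 32x + 16 = (x - 2)^4.

χ_A(x) = (x - 2)^4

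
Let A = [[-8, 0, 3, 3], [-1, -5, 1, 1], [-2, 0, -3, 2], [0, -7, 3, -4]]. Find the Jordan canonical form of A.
J = [[-5, 1, 0, 0], [0, -5, 1, 0], [0, 0, -5, 0], [0, 0, 0, -5]]

The characteristic polynomial is det(xI - A) = (x + 5)^4, so the eigenvalues are -5 (algebraic multiplicity 4).

For λ = -5: rank(A + 5I) = 2, rank((A + 5I)^2) = 1, rank((A + 5I)^3) = 0. The eigenspace has dimension 4 - 2 = 2, so there are 2 Jordan blocks; the rank sequence gives block sizes [3, 1].

Assembling the blocks gives the Jordan form J above.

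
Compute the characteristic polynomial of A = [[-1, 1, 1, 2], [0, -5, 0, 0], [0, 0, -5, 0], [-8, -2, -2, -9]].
xI - A = [[x + 1, -1, -1, -2], [0, x + 5, 0, 0], [0, 0, x + 5, 0], [8, 2, 2, x + 9]].

Expanding det(xI - A) along the first row:
det(xI - A) = + (x + 1)·det([[x + 5, 0, 0], [0, x + 5, 0], [2, 2, x + 9]]) - (-1)·det([[0, 0, 0], [0, x + 5, 0], [8, 2, x + 9]]) + (-1)·det([[0, x + 5, 0], [0, 0, 0], [8, 2, x + 9]]) - (-2)·det([[0, x + 5, 0], [0, 0, x + 5], [8, 2, 2]]).

Evaluating gives χ_A(x) = x^4 + 20x^3 + 150x^2 + 500x + 625 = (x + 5)^4.

χ_A(x) = (x + 5)^4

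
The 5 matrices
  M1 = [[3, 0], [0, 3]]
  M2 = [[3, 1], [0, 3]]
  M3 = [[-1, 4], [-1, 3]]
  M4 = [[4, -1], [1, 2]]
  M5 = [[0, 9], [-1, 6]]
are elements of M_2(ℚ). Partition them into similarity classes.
3 classes: {M1}, {M2, M4, M5}, {M3}

Characteristic polynomials: χ_{M1} = (x - 3)^2, χ_{M2} = (x - 3)^2, χ_{M3} = (x - 1)^2, χ_{M4} = (x - 3)^2, χ_{M5} = (x - 3)^2.

{M1}: invariant factors x - 3, x - 3.

{M2, M4, M5}: invariant factors (x - 3)^2.

{M3}: invariant factors (x - 1)^2.

Matrices are similar if and only if their invariant-factor lists agree; the partition into similarity classes is {M1}, {M2, M4, M5}, {M3}.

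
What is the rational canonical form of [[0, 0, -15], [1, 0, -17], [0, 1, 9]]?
The invariant factors of A (the non-unit diagonal entries of the Smith normal form of xI - A over ℚ[x]) are (x - 5)(x^2 - 4x - 3), each dividing the next. The characteristic polynomial is their product, (x - 5)(x^2 - 4x - 3).

The rational canonical form is the block-diagonal matrix of companion matrices C(f_i):
R = [[0, 0, -15], [1, 0, -17], [0, 1, 9]].

Note the characteristic polynomial does not split into linear factors over ℚ, so A has no Jordan form over ℚ; the rational canonical form exists over any field.

R = [[0, 0, -15], [1, 0, -17], [0, 1, 9]]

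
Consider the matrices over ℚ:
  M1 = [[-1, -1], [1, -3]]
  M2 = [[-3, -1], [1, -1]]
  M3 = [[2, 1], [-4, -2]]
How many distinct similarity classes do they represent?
2 classes: {M1, M2}, {M3}

Characteristic polynomials: χ_{M1} = (x + 2)^2, χ_{M2} = (x + 2)^2, χ_{M3} = x^2.

{M1, M2}: invariant factors (x + 2)^2.

{M3}: invariant factors x^2.

Matrices are similar if and only if their invariant-factor lists agree; the partition into similarity classes is {M1, M2}, {M3}.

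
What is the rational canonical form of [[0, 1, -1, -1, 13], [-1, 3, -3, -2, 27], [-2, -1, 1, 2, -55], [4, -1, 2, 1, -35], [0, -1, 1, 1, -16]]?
The invariant factors of A (the non-unit diagonal entries of the Smith normal form of xI - A over ℚ[x]) are (x + 3)(x^2 + 4x - 1)^2, each dividing the next. The characteristic polynomial is their product, (x + 3)(x^2 + 4x - 1)^2.

The rational canonical form is the block-diagonal matrix of companion matrices C(f_i):
R = [[0, 0, 0, 0, -3], [1, 0, 0, 0, 23], [0, 1, 0, 0, -34], [0, 0, 1, 0, -38], [0, 0, 0, 1, -11]].

Note the characteristic polynomial does not split into linear factors over ℚ, so A has no Jordan form over ℚ; the rational canonical form exists over any field.

R = [[0, 0, 0, 0, -3], [1, 0, 0, 0, 23], [0, 1, 0, 0, -34], [0, 0, 1, 0, -38], [0, 0, 0, 1, -11]]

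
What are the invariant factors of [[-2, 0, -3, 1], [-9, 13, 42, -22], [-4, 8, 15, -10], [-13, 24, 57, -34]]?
(x - 1)(x + 3)^3

The Jordan structure of A has elementary divisors (x + 3)^3, (x - 1). Arranging the block sizes at each eigenvalue in decreasing order and taking row products gives the invariant factors.

Invariant factors (smallest first, each dividing the next): (x - 1)(x + 3)^3.

Check: the last factor (x - 1)(x + 3)^3 is the minimal polynomial, and the product (x - 1)(x + 3)^3 is the characteristic polynomial.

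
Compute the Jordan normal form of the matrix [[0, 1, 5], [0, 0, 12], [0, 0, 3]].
The characteristic polynomial is det(xI - A) = x^2(x - 3), so the eigenvalues are 0 (algebraic multiplicity 2), 3 (algebraic multiplicity 1).

For λ = 0: rank(A) = 2, rank(A^2) = 1. The eigenspace has dimension 3 - 2 = 1, so there is 1 Jordan block; the rank sequence gives block sizes [2].

For λ = 3: algebraic multiplicity 1 gives one 1×1 block.

Assembling the blocks gives the Jordan form J above.

J = [[0, 1, 0], [0, 0, 0], [0, 0, 3]]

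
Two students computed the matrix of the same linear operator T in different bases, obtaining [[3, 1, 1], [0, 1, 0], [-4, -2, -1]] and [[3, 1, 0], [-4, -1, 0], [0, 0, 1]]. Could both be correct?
Two matrices over a field are similar if and only if they have the same invariant factors.

Both A and B have characteristic polynomial (x - 1)^3 and minimal polynomial (x - 1)^2. Computing further, both have invariant factors x - 1, (x - 1)^2. Hence A and B are similar.

Yes.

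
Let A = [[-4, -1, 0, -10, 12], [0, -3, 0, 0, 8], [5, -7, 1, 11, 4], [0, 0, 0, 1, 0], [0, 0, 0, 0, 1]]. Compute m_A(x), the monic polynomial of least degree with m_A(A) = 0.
m_A(x) = (x - 1)^2(x + 3)(x + 4)

The characteristic polynomial factors as (x - 1)^3(x + 3)(x + 4). The minimal polynomial is ∏(x - λ)^{k_λ} where k_λ is the size of the largest Jordan block at λ.

For λ = -4: rank(A + 4I) = 4, and the largest Jordan block has size 1 (the smallest k with rank((A + 4I)^k) = rank((A + 4I)^(k+1))).
For λ = -3: rank(A + 3I) = 4, and the largest Jordan block has size 1 (the smallest k with rank((A + 3I)^k) = rank((A + 3I)^(k+1))).
For λ = 1: rank(A - I) = 3, and the largest Jordan block has size 2 (the smallest k with rank((A - I)^k) = rank((A - I)^(k+1))).

So m_A(x) = (x - 1)^2(x + 3)(x + 4).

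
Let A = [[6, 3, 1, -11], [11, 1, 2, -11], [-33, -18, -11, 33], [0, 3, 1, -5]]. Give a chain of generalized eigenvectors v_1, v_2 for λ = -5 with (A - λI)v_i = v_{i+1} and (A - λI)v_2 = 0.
v_1 = [[0, 1, -2, 0]]^T, v_2 = [[1, 2, -6, 1]]^T

We seek v_1 ∈ ker((A + 5I)^2) \ ker(A + 5I), then set v_{i+1} = (A + 5I) v_i.

One such chain is v_1 = [[0, 1, -2, 0]]^T, v_2 = [[1, 2, -6, 1]]^T. Check: (A + 5I) v_2 = [[0, 0, 0, 0]]^T = 0.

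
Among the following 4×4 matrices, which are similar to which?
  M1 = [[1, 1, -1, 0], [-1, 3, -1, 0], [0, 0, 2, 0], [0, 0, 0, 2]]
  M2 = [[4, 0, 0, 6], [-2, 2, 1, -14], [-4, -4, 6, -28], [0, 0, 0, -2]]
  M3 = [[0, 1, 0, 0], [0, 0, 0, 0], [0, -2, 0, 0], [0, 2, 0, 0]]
3 classes: {M1}, {M2}, {M3}

Characteristic polynomials: χ_{M1} = (x - 2)^4, χ_{M2} = (x - 4)^3(x + 2), χ_{M3} = x^4.

{M1}: invariant factors x - 2, x - 2, (x - 2)^2.

{M2}: invariant factors x - 4, (x - 4)^2(x + 2).

{M3}: invariant factors x, x, x^2.

Matrices are similar if and only if their invariant-factor lists agree; the partition into similarity classes is {M1}, {M2}, {M3}.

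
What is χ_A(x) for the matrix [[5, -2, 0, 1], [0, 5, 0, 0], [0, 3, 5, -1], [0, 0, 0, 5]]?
xI - A = [[x - 5, 2, 0, -1], [0, x - 5, 0, 0], [0, -3, x - 5, 1], [0, 0, 0, x - 5]].

Expanding det(xI - A) along the first row:
det(xI - A) = + (x - 5)·det([[x - 5, 0, 0], [-3, x - 5, 1], [0, 0, x - 5]]) - (2)·det([[0, 0, 0], [0, x - 5, 1], [0, 0, x - 5]]) + (0)·det([[0, x - 5, 0], [0, -3, 1], [0, 0, x - 5]]) - (-1)·det([[0, x - 5, 0], [0, -3, x - 5], [0, 0, 0]]).

Evaluating gives χ_A(x) = x^4 - 20x^3 + 150x^2 - 500x + 625 = (x - 5)^4.

χ_A(x) = (x - 5)^4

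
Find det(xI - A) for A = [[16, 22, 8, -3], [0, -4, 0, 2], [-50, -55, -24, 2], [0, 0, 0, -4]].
xI - A = [[x - 16, -22, -8, 3], [0, x + 4, 0, -2], [50, 55, x + 24, -2], [0, 0, 0, x + 4]].

Expanding det(xI - A) along the first row:
det(xI - A) = + (x - 16)·det([[x + 4, 0, -2], [55, x + 24, -2], [0, 0, x + 4]]) - (-22)·det([[0, 0, -2], [50, x + 24, -2], [0, 0, x + 4]]) + (-8)·det([[0, x + 4, -2], [50, 55, -2], [0, 0, x + 4]]) - (3)·det([[0, x + 4, 0], [50, 55, x + 24], [0, 0, 0]]).

Evaluating gives χ_A(x) = x^4 + 16x^3 + 96x^2 + 256x + 256 = (x + 4)^4.

χ_A(x) = (x + 4)^4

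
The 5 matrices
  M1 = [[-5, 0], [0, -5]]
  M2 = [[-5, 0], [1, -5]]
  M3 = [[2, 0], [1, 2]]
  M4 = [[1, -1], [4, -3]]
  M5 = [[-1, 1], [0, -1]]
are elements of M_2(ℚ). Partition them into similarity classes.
Characteristic polynomials: χ_{M1} = (x + 5)^2, χ_{M2} = (x + 5)^2, χ_{M3} = (x - 2)^2, χ_{M4} = (x + 1)^2, χ_{M5} = (x + 1)^2.

{M1}: invariant factors x + 5, x + 5.

{M2}: invariant factors (x + 5)^2.

{M3}: invariant factors (x - 2)^2.

{M4, M5}: invariant factors (x + 1)^2.

Matrices are similar if and only if their invariant-factor lists agree; the partition into similarity classes is {M1}, {M2}, {M3}, {M4, M5}.

4 classes: {M1}, {M2}, {M3}, {M4, M5}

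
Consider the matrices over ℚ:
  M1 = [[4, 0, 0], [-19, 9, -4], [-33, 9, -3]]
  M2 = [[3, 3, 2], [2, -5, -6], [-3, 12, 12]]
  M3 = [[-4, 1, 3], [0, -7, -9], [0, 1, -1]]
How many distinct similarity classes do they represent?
Characteristic polynomials: χ_{M1} = (x - 4)(x - 3)^2, χ_{M2} = (x - 4)(x - 3)^2, χ_{M3} = (x + 4)^3.

{M1, M2}: invariant factors (x - 4)(x - 3)^2.

{M3}: invariant factors x + 4, (x + 4)^2.

Matrices are similar if and only if their invariant-factor lists agree; the partition into similarity classes is {M1, M2}, {M3}.

2 classes: {M1, M2}, {M3}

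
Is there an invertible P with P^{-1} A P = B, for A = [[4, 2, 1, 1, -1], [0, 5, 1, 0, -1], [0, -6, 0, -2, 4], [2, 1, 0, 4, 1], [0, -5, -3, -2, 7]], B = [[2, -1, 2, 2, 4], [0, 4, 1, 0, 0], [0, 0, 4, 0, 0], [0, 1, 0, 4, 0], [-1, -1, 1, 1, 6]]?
Yes.

Two matrices over a field are similar if and only if they have the same invariant factors.

Both A and B have characteristic polynomial (x - 4)^5 and minimal polynomial (x - 4)^3. Computing further, both have invariant factors (x - 4)^2, (x - 4)^3. Hence A and B are similar.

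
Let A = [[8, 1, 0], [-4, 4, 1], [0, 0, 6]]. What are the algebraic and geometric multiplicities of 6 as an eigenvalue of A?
The characteristic polynomial is (x - 6)^3, so the factor x - 6 appears with exponent 3: the algebraic multiplicity is 3.

rank(A - 6I) = 2, so the eigenspace has dimension 3 - 2 = 1: the geometric multiplicity is 1.

Since 1 < 3, A is not diagonalizable.

algebraic multiplicity 3, geometric multiplicity 1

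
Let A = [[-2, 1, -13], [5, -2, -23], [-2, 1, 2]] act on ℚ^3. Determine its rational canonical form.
R = [[0, 0, -15], [1, 0, 12], [0, 1, -2]]

The invariant factors of A (the non-unit diagonal entries of the Smith normal form of xI - A over ℚ[x]) are (x + 5)(x^2 - 3x + 3), each dividing the next. The characteristic polynomial is their product, (x + 5)(x^2 - 3x + 3).

The rational canonical form is the block-diagonal matrix of companion matrices C(f_i):
R = [[0, 0, -15], [1, 0, 12], [0, 1, -2]].

Note the characteristic polynomial does not split into linear factors over ℚ, so A has no Jordan form over ℚ; the rational canonical form exists over any field.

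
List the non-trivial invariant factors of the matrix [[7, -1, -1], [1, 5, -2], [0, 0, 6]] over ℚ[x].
(x - 6)^3

The Jordan structure of A has elementary divisors (x - 6)^3. Arranging the block sizes at each eigenvalue in decreasing order and taking row products gives the invariant factors.

Invariant factors (smallest first, each dividing the next): (x - 6)^3.

Check: the last factor (x - 6)^3 is the minimal polynomial, and the product (x - 6)^3 is the characteristic polynomial.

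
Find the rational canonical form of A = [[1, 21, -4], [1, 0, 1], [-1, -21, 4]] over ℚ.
R = [[0, 0, 0], [1, 0, 0], [0, 1, 5]]

The invariant factors of A (the non-unit diagonal entries of the Smith normal form of xI - A over ℚ[x]) are x^2(x - 5), each dividing the next. The characteristic polynomial is their product, x^2(x - 5).

The rational canonical form is the block-diagonal matrix of companion matrices C(f_i):
R = [[0, 0, 0], [1, 0, 0], [0, 1, 5]].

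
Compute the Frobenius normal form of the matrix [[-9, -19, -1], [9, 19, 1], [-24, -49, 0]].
R = [[0, 0, 0], [1, 0, -25], [0, 1, 10]]

The invariant factors of A (the non-unit diagonal entries of the Smith normal form of xI - A over ℚ[x]) are x(x - 5)^2, each dividing the next. The characteristic polynomial is their product, x(x - 5)^2.

The rational canonical form is the block-diagonal matrix of companion matrices C(f_i):
R = [[0, 0, 0], [1, 0, -25], [0, 1, 10]].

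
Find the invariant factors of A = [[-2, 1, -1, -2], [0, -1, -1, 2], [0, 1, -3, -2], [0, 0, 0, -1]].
x + 2, (x + 1)(x + 2)^2

The Jordan structure of A has elementary divisors (x + 2)^2, (x + 2), (x + 1). Arranging the block sizes at each eigenvalue in decreasing order and taking row products gives the invariant factors.

Invariant factors (smallest first, each dividing the next): x + 2, (x + 1)(x + 2)^2.

Check: the last factor (x + 1)(x + 2)^2 is the minimal polynomial, and the product (x + 1)(x + 2)^3 is the characteristic polynomial.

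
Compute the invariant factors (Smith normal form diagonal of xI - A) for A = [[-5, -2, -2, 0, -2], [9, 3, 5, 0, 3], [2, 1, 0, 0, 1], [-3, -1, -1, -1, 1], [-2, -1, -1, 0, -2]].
The Jordan structure of A has elementary divisors (x + 1)^3, (x + 1)^2. Arranging the block sizes at each eigenvalue in decreasing order and taking row products gives the invariant factors.

Invariant factors (smallest first, each dividing the next): (x + 1)^2, (x + 1)^3.

Check: the last factor (x + 1)^3 is the minimal polynomial, and the product (x + 1)^5 is the characteristic polynomial.

(x + 1)^2, (x + 1)^3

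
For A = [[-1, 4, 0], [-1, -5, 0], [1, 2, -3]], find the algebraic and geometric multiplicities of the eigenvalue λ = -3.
The characteristic polynomial is (x + 3)^3, so the factor x + 3 appears with exponent 3: the algebraic multiplicity is 3.

rank(A + 3I) = 1, so the eigenspace has dimension 3 - 1 = 2: the geometric multiplicity is 2.

Since 2 < 3, A is not diagonalizable.

algebraic multiplicity 3, geometric multiplicity 2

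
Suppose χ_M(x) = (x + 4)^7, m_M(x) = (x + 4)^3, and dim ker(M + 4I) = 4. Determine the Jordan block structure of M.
λ = -4: algebraic multiplicity 7 (exponent in χ_M), largest block size 3 (exponent in m_M), 4 blocks (geometric multiplicity). These force block sizes [3, 2, 1, 1].

Jordan blocks: (-4, 3), (-4, 2), (-4, 1), (-4, 1)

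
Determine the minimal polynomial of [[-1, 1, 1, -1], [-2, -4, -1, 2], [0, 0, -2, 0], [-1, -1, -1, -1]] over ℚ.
m_A(x) = (x + 2)^3

The characteristic polynomial factors as (x + 2)^4. The minimal polynomial is ∏(x - λ)^{k_λ} where k_λ is the size of the largest Jordan block at λ.

For λ = -2: rank(A + 2I) = 2, and the largest Jordan block has size 3 (the smallest k with rank((A + 2I)^k) = rank((A + 2I)^(k+1))).

So m_A(x) = (x + 2)^3.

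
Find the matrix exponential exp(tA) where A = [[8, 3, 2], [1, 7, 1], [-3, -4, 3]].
e^{tA} = [[(t^2 + 4*t + 2)*e^{6*t}/2, t*(t + 6)*e^{6*t}/2, t*(t + 4)*e^{6*t}/2], [t*e^{6*t}, (t + 1)*e^{6*t}, t*e^{6*t}], [t*(-t - 6)*e^{6*t}/2, t*(-t - 8)*e^{6*t}/2, (-t^2 - 6*t + 2)*e^{6*t}/2]]

A has Jordan form J = [[6, 1, 0], [0, 6, 1], [0, 0, 6]] with A = PJP^{-1}, so e^{tA} = P e^{tJ} P^{-1}.

For a Jordan block J_k(λ), e^{tJ_k(λ)} = e^{λt} · (I + tN + t^2 N^2/2! + ... + t^{k-1} N^{k-1}/(k-1)!) where N is the nilpotent superdiagonal part.

Assembling the blocks and conjugating back gives the entries of e^{tA} as shown above.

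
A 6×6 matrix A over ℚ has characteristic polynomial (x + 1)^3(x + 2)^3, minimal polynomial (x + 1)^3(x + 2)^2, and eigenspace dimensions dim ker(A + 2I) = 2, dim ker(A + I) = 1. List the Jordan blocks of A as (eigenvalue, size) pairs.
λ = -2: algebraic multiplicity 3 (exponent in χ_A), largest block size 2 (exponent in m_A), 2 blocks (geometric multiplicity). These force block sizes [2, 1].
λ = -1: algebraic multiplicity 3 (exponent in χ_A), largest block size 3 (exponent in m_A), 1 block (geometric multiplicity). This forces block sizes [3].

Jordan blocks: (-2, 2), (-2, 1), (-1, 3)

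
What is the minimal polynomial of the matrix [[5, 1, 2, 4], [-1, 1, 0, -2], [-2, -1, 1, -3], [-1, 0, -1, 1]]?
m_A(x) = (x - 2)^2

The characteristic polynomial factors as (x - 2)^4. The minimal polynomial is ∏(x - λ)^{k_λ} where k_λ is the size of the largest Jordan block at λ.

For λ = 2: rank(A - 2I) = 2, and the largest Jordan block has size 2 (the smallest k with rank((A - 2I)^k) = rank((A - 2I)^(k+1))).

So m_A(x) = (x - 2)^2.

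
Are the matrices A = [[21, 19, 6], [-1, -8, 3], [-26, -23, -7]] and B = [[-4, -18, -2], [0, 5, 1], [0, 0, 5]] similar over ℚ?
Two matrices over a field are similar if and only if they have the same invariant factors.

Both A and B have characteristic polynomial (x - 5)^2(x + 4) and minimal polynomial (x - 5)^2(x + 4). Computing further, both have invariant factors (x - 5)^2(x + 4). Hence A and B are similar.

Yes.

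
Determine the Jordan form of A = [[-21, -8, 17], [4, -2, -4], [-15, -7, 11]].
J = [[-4, 1, 0], [0, -4, 1], [0, 0, -4]]

The characteristic polynomial is det(xI - A) = (x + 4)^3, so the eigenvalues are -4 (algebraic multiplicity 3).

For λ = -4: rank(A + 4I) = 2, rank((A + 4I)^2) = 1, rank((A + 4I)^3) = 0. The eigenspace has dimension 3 - 2 = 1, so there is 1 Jordan block; the rank sequence gives block sizes [3].

Assembling the blocks gives the Jordan form J above.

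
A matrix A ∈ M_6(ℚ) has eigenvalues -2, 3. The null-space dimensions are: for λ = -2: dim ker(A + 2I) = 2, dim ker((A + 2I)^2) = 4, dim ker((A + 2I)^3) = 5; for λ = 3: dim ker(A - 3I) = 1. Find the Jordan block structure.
Jordan blocks: (-2, 3), (-2, 2), (3, 1)

λ = -2: successive nullity increments [2, 2, 1] count blocks of size ≥ k; block sizes are [3, 2].
λ = 3: successive nullity increments [1] count blocks of size ≥ k; block sizes are [1].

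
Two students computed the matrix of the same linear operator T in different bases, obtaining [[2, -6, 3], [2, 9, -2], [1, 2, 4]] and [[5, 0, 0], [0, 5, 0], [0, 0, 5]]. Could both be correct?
Both have characteristic polynomial (x - 5)^3, but the minimal polynomial of A is (x - 5)^2 while the minimal polynomial of B is x - 5. The minimal polynomial is a similarity invariant, so A and B are not similar.

No.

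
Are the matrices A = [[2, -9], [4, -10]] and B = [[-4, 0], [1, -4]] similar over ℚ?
Two matrices over a field are similar if and only if they have the same invariant factors.

Both A and B have characteristic polynomial (x + 4)^2 and minimal polynomial (x + 4)^2. Computing further, both have invariant factors (x + 4)^2. Hence A and B are similar.

Yes.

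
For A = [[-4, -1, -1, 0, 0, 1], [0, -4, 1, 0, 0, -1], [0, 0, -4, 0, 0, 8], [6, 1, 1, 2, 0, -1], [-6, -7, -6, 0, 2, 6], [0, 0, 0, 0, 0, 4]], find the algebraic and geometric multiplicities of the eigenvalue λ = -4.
The characteristic polynomial is (x - 4)(x - 2)^2(x + 4)^3, so the factor x + 4 appears with exponent 3: the algebraic multiplicity is 3.

rank(A + 4I) = 5, so the eigenspace has dimension 6 - 5 = 1: the geometric multiplicity is 1.

Since 1 < 3, A is not diagonalizable.

algebraic multiplicity 3, geometric multiplicity 1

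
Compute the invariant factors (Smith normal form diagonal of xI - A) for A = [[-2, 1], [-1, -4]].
(x + 3)^2

The Jordan structure of A has elementary divisors (x + 3)^2. Arranging the block sizes at each eigenvalue in decreasing order and taking row products gives the invariant factors.

Invariant factors (smallest first, each dividing the next): (x + 3)^2.

Check: the last factor (x + 3)^2 is the minimal polynomial, and the product (x + 3)^2 is the characteristic polynomial.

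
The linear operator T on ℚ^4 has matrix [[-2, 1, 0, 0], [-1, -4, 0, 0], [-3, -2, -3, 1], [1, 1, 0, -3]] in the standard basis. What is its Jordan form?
J = [[-3, 1, 0, 0], [0, -3, 0, 0], [0, 0, -3, 1], [0, 0, 0, -3]]

The characteristic polynomial is det(xI - A) = (x + 3)^4, so the eigenvalues are -3 (algebraic multiplicity 4).

For λ = -3: rank(A + 3I) = 2, rank((A + 3I)^2) = 0. The eigenspace has dimension 4 - 2 = 2, so there are 2 Jordan blocks; the rank sequence gives block sizes [2, 2].

Assembling the blocks gives the Jordan form J above.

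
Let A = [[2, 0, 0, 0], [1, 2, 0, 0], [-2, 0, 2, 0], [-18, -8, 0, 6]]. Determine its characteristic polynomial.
xI - A = [[x - 2, 0, 0, 0], [-1, x - 2, 0, 0], [2, 0, x - 2, 0], [18, 8, 0, x - 6]].

Expanding det(xI - A) along the first row:
det(xI - A) = + (x - 2)·det([[x - 2, 0, 0], [0, x - 2, 0], [8, 0, x - 6]]) - (0)·det([[-1, 0, 0], [2, x - 2, 0], [18, 0, x - 6]]) + (0)·det([[-1, x - 2, 0], [2, 0, 0], [18, 8, x - 6]]) - (0)·det([[-1, x - 2, 0], [2, 0, x - 2], [18, 8, 0]]).

Evaluating gives χ_A(x) = x^4 - 12x^3 + 48x^2 - 80x + 48 = (x - 6)(x - 2)^3.

χ_A(x) = (x - 6)(x - 2)^3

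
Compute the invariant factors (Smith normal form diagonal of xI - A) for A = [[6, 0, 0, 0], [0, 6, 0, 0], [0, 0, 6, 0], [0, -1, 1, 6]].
The Jordan structure of A has elementary divisors (x - 6)^2, (x - 6), (x - 6). Arranging the block sizes at each eigenvalue in decreasing order and taking row products gives the invariant factors.

Invariant factors (smallest first, each dividing the next): x - 6, x - 6, (x - 6)^2.

Check: the last factor (x - 6)^2 is the minimal polynomial, and the product (x - 6)^4 is the characteristic polynomial.

x - 6, x - 6, (x - 6)^2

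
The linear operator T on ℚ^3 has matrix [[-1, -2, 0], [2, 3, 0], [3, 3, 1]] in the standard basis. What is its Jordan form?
J = [[1, 1, 0], [0, 1, 0], [0, 0, 1]]

The characteristic polynomial is det(xI - A) = (x - 1)^3, so the eigenvalues are 1 (algebraic multiplicity 3).

For λ = 1: rank(A - I) = 1, rank((A - I)^2) = 0. The eigenspace has dimension 3 - 1 = 2, so there are 2 Jordan blocks; the rank sequence gives block sizes [2, 1].

Assembling the blocks gives the Jordan form J above.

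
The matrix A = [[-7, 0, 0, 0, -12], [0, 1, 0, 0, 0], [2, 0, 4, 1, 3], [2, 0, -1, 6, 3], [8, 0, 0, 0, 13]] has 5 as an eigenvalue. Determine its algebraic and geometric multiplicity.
The characteristic polynomial is (x - 5)^3(x - 1)^2, so the factor x - 5 appears with exponent 3: the algebraic multiplicity is 3.

rank(A - 5I) = 3, so the eigenspace has dimension 5 - 3 = 2: the geometric multiplicity is 2.

Since 2 < 3, A is not diagonalizable.

algebraic multiplicity 3, geometric multiplicity 2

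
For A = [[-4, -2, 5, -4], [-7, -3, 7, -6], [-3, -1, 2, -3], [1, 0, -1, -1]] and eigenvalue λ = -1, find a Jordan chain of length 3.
v_1 = [[-1, -1, -1, 0]]^T, v_2 = [[0, 2, 1, 0]]^T, v_3 = [[1, 3, 1, -1]]^T

We seek v_1 ∈ ker((A + I)^3) \ ker((A + I)^2), then set v_{i+1} = (A + I) v_i.

One such chain is v_1 = [[-1, -1, -1, 0]]^T, v_2 = [[0, 2, 1, 0]]^T, v_3 = [[1, 3, 1, -1]]^T. Check: (A + I) v_3 = [[0, 0, 0, 0]]^T = 0.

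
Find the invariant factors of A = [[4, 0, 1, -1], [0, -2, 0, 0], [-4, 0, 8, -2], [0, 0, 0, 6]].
The Jordan structure of A has elementary divisors (x + 2), (x - 6)^2, (x - 6). Arranging the block sizes at each eigenvalue in decreasing order and taking row products gives the invariant factors.

Invariant factors (smallest first, each dividing the next): x - 6, (x - 6)^2(x + 2).

Check: the last factor (x - 6)^2(x + 2) is the minimal polynomial, and the product (x - 6)^3(x + 2) is the characteristic polynomial.

x - 6, (x - 6)^2(x + 2)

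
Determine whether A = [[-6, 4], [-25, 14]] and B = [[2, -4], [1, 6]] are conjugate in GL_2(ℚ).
Two matrices over a field are similar if and only if they have the same invariant factors.

Both A and B have characteristic polynomial (x - 4)^2 and minimal polynomial (x - 4)^2. Computing further, both have invariant factors (x - 4)^2. Hence A and B are similar.

Yes.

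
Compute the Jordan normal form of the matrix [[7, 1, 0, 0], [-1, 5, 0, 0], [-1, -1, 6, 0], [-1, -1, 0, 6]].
The characteristic polynomial is det(xI - A) = (x - 6)^4, so the eigenvalues are 6 (algebraic multiplicity 4).

For λ = 6: rank(A - 6I) = 1, rank((A - 6I)^2) = 0. The eigenspace has dimension 4 - 1 = 3, so there are 3 Jordan blocks; the rank sequence gives block sizes [2, 1, 1].

Assembling the blocks gives the Jordan form J above.

J = [[6, 1, 0, 0], [0, 6, 0, 0], [0, 0, 6, 0], [0, 0, 0, 6]]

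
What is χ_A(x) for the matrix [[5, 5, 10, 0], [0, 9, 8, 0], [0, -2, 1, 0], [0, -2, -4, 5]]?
xI - A = [[x - 5, -5, -10, 0], [0, x - 9, -8, 0], [0, 2, x - 1, 0], [0, 2, 4, x - 5]].

Expanding det(xI - A) along the first row:
det(xI - A) = + (x - 5)·det([[x - 9, -8, 0], [2, x - 1, 0], [2, 4, x - 5]]) - (-5)·det([[0, -8, 0], [0, x - 1, 0], [0, 4, x - 5]]) + (-10)·det([[0, x - 9, 0], [0, 2, 0], [0, 2, x - 5]]) - (0)·det([[0, x - 9, -8], [0, 2, x - 1], [0, 2, 4]]).

Evaluating gives χ_A(x) = x^4 - 20x^3 + 150x^2 - 500x + 625 = (x - 5)^4.

χ_A(x) = (x - 5)^4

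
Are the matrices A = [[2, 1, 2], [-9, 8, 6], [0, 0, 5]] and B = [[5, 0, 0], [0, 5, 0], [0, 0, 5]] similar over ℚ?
No.

Both have characteristic polynomial (x - 5)^3, but the minimal polynomial of A is (x - 5)^2 while the minimal polynomial of B is x - 5. The minimal polynomial is a similarity invariant, so A and B are not similar.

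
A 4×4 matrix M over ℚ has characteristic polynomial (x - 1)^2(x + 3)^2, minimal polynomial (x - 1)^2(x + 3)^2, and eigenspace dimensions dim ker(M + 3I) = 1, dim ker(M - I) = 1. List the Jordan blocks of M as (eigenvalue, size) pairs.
Jordan blocks: (-3, 2), (1, 2)

λ = -3: algebraic multiplicity 2 (exponent in χ_M), largest block size 2 (exponent in m_M), 1 block (geometric multiplicity). This forces block sizes [2].
λ = 1: algebraic multiplicity 2 (exponent in χ_M), largest block size 2 (exponent in m_M), 1 block (geometric multiplicity). This forces block sizes [2].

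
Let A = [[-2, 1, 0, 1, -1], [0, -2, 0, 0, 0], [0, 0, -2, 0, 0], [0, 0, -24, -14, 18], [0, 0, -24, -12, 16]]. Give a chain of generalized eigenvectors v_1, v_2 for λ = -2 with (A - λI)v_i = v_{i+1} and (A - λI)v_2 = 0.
We seek v_1 ∈ ker((A + 2I)^2) \ ker(A + 2I), then set v_{i+1} = (A + 2I) v_i.

One such chain is v_1 = [[1, 1, 0, 0, 0]]^T, v_2 = [[1, 0, 0, 0, 0]]^T. Check: (A + 2I) v_2 = [[0, 0, 0, 0, 0]]^T = 0.

v_1 = [[1, 1, 0, 0, 0]]^T, v_2 = [[1, 0, 0, 0, 0]]^T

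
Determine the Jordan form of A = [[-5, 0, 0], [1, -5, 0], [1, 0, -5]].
J = [[-5, 1, 0], [0, -5, 0], [0, 0, -5]]

The characteristic polynomial is det(xI - A) = (x + 5)^3, so the eigenvalues are -5 (algebraic multiplicity 3).

For λ = -5: rank(A + 5I) = 1, rank((A + 5I)^2) = 0. The eigenspace has dimension 3 - 1 = 2, so there are 2 Jordan blocks; the rank sequence gives block sizes [2, 1].

Assembling the blocks gives the Jordan form J above.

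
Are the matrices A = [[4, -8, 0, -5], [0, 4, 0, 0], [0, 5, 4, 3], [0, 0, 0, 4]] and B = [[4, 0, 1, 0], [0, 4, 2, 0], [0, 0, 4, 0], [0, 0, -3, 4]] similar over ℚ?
No.

Both have characteristic polynomial (x - 4)^4 and minimal polynomial (x - 4)^2. But rank(A - 4I) = 2 for A while rank(B - 4I) = 1 for B, so the number of Jordan blocks at λ = 4 differs. A and B are not similar.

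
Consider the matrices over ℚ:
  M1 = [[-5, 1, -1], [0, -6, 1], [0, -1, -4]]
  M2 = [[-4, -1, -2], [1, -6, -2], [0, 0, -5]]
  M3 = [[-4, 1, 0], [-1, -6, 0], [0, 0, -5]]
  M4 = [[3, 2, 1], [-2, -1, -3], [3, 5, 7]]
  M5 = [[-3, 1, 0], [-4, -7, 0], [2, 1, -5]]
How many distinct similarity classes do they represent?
2 classes: {M1, M2, M3, M5}, {M4}

Characteristic polynomials: χ_{M1} = (x + 5)^3, χ_{M2} = (x + 5)^3, χ_{M3} = (x + 5)^3, χ_{M4} = (x - 3)^3, χ_{M5} = (x + 5)^3.

{M1, M2, M3, M5}: invariant factors x + 5, (x + 5)^2.

{M4}: invariant factors (x - 3)^3.

Matrices are similar if and only if their invariant-factor lists agree; the partition into similarity classes is {M1, M2, M3, M5}, {M4}.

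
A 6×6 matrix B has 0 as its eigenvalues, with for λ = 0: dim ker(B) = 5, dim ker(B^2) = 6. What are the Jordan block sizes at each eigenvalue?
λ = 0: successive nullity increments [5, 1] count blocks of size ≥ k; block sizes are [2, 1, 1, 1, 1].

Jordan blocks: (0, 2), (0, 1), (0, 1), (0, 1), (0, 1)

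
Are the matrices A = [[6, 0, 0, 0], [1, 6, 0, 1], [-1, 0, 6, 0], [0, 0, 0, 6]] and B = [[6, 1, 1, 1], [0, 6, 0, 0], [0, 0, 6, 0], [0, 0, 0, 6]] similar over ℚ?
Both have characteristic polynomial (x - 6)^4 and minimal polynomial (x - 6)^2. But rank(A - 6I) = 2 for A while rank(B - 6I) = 1 for B, so the number of Jordan blocks at λ = 6 differs. A and B are not similar.

No.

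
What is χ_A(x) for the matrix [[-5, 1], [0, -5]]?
xI - A = [[x + 5, -1], [0, x + 5]].

Expanding det(xI - A) along the first row:
det(xI - A) = + (x + 5)·det([[x + 5]]) - (-1)·det([[0]]).

Evaluating gives χ_A(x) = x^2 + 10x + 25 = (x + 5)^2.

χ_A(x) = (x + 5)^2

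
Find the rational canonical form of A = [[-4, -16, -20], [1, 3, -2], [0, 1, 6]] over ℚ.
R = [[0, 0, -4], [1, 0, 0], [0, 1, 5]]

The invariant factors of A (the non-unit diagonal entries of the Smith normal form of xI - A over ℚ[x]) are (x - 1)(x^2 - 4x - 4), each dividing the next. The characteristic polynomial is their product, (x - 1)(x^2 - 4x - 4).

The rational canonical form is the block-diagonal matrix of companion matrices C(f_i):
R = [[0, 0, -4], [1, 0, 0], [0, 1, 5]].

Note the characteristic polynomial does not split into linear factors over ℚ, so A has no Jordan form over ℚ; the rational canonical form exists over any field.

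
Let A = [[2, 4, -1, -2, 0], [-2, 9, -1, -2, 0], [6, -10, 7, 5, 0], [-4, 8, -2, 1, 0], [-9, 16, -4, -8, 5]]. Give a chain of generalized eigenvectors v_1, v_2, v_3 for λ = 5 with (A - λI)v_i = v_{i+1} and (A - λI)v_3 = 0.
v_1 = [[0, 0, -1, 1, 0]]^T, v_2 = [[-1, -1, 3, -2, -4]]^T, v_3 = [[0, -1, 0, -2, -3]]^T

We seek v_1 ∈ ker((A - 5I)^3) \ ker((A - 5I)^2), then set v_{i+1} = (A - 5I) v_i.

One such chain is v_1 = [[0, 0, -1, 1, 0]]^T, v_2 = [[-1, -1, 3, -2, -4]]^T, v_3 = [[0, -1, 0, -2, -3]]^T. Check: (A - 5I) v_3 = [[0, 0, 0, 0, 0]]^T = 0.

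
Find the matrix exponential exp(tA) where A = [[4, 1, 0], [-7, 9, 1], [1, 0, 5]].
e^{tA} = [[(-3*t^2 - 4*t + 2)*e^{6*t}/2, t*(t + 2)*e^{6*t}/2, t^2*e^{6*t}/2], [t*(-3*t - 7)*e^{6*t}, (t^2 + 3*t + 1)*e^{6*t}, t*(t + 1)*e^{6*t}], [t*(2 - 3*t)*e^{6*t}/2, t^2*e^{6*t}/2, (t^2/2 - t + 1)*e^{6*t}]]

A has Jordan form J = [[6, 1, 0], [0, 6, 1], [0, 0, 6]] with A = PJP^{-1}, so e^{tA} = P e^{tJ} P^{-1}.

For a Jordan block J_k(λ), e^{tJ_k(λ)} = e^{λt} · (I + tN + t^2 N^2/2! + ... + t^{k-1} N^{k-1}/(k-1)!) where N is the nilpotent superdiagonal part.

Assembling the blocks and conjugating back gives the entries of e^{tA} as shown above.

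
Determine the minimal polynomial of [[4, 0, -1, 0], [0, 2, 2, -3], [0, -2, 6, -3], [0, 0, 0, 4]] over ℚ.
m_A(x) = (x - 4)^3

The characteristic polynomial factors as (x - 4)^4. The minimal polynomial is ∏(x - λ)^{k_λ} where k_λ is the size of the largest Jordan block at λ.

For λ = 4: rank(A - 4I) = 2, and the largest Jordan block has size 3 (the smallest k with rank((A - 4I)^k) = rank((A - 4I)^(k+1))).

So m_A(x) = (x - 4)^3.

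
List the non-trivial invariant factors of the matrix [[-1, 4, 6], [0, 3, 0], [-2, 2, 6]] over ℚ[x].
x - 3, (x - 3)(x - 2)

The Jordan structure of A has elementary divisors (x - 2), (x - 3), (x - 3). Arranging the block sizes at each eigenvalue in decreasing order and taking row products gives the invariant factors.

Invariant factors (smallest first, each dividing the next): x - 3, (x - 3)(x - 2).

Check: the last factor (x - 3)(x - 2) is the minimal polynomial, and the product (x - 3)^2(x - 2) is the characteristic polynomial.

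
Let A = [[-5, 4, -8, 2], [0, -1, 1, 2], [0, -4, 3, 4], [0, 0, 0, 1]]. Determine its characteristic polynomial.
χ_A(x) = (x - 1)^3(x + 5)

xI - A = [[x + 5, -4, 8, -2], [0, x + 1, -1, -2], [0, 4, x - 3, -4], [0, 0, 0, x - 1]].

Expanding det(xI - A) along the first row:
det(xI - A) = + (x + 5)·det([[x + 1, -1, -2], [4, x - 3, -4], [0, 0, x - 1]]) - (-4)·det([[0, -1, -2], [0, x - 3, -4], [0, 0, x - 1]]) + (8)·det([[0, x + 1, -2], [0, 4, -4], [0, 0, x - 1]]) - (-2)·det([[0, x + 1, -1], [0, 4, x - 3], [0, 0, 0]]).

Evaluating gives χ_A(x) = x^4 + 2x^3 - 12x^2 + 14x - 5 = (x - 1)^3(x + 5).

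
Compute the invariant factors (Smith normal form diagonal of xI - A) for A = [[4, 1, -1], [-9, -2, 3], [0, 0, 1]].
The Jordan structure of A has elementary divisors (x - 1)^2, (x - 1). Arranging the block sizes at each eigenvalue in decreasing order and taking row products gives the invariant factors.

Invariant factors (smallest first, each dividing the next): x - 1, (x - 1)^2.

Check: the last factor (x - 1)^2 is the minimal polynomial, and the product (x - 1)^3 is the characteristic polynomial.

x - 1, (x - 1)^2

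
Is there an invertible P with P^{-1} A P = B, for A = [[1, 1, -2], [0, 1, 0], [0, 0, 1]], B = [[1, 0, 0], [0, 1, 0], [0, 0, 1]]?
Both have characteristic polynomial (x - 1)^3, but the minimal polynomial of A is (x - 1)^2 while the minimal polynomial of B is x - 1. The minimal polynomial is a similarity invariant, so A and B are not similar.

No.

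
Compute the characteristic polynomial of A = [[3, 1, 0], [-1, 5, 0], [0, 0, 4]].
χ_A(x) = (x - 4)^3

xI - A = [[x - 3, -1, 0], [1, x - 5, 0], [0, 0, x - 4]].

Expanding det(xI - A) along the first row:
det(xI - A) = + (x - 3)·det([[x - 5, 0], [0, x - 4]]) - (-1)·det([[1, 0], [0, x - 4]]) + (0)·det([[1, x - 5], [0, 0]]).

Evaluating gives χ_A(x) = x^3 - 12x^2 + 48x - 64 = (x - 4)^3.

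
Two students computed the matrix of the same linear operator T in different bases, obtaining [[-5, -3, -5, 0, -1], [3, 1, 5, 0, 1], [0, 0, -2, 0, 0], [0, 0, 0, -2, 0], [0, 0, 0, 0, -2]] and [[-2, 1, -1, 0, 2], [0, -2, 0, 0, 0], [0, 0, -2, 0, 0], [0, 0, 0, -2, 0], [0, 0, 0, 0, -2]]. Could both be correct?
Two matrices over a field are similar if and only if they have the same invariant factors.

Both A and B have characteristic polynomial (x + 2)^5 and minimal polynomial (x + 2)^2. Computing further, both have invariant factors x + 2, x + 2, x + 2, (x + 2)^2. Hence A and B are similar.

Yes.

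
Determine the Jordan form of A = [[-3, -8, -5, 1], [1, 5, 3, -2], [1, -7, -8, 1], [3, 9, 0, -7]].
The characteristic polynomial is det(xI - A) = (x + 1)(x + 4)^3, so the eigenvalues are -4 (algebraic multiplicity 3), -1 (algebraic multiplicity 1).

For λ = -4: rank(A + 4I) = 3, rank((A + 4I)^2) = 2, rank((A + 4I)^3) = 1. The eigenspace has dimension 4 - 3 = 1, so there is 1 Jordan block; the rank sequence gives block sizes [3].

For λ = -1: algebraic multiplicity 1 gives one 1×1 block.

Assembling the blocks gives the Jordan form J above.

J = [[-4, 1, 0, 0], [0, -4, 1, 0], [0, 0, -4, 0], [0, 0, 0, -1]]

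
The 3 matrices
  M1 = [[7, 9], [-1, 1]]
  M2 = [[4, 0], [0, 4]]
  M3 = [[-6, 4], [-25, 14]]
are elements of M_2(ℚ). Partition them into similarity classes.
2 classes: {M1, M3}, {M2}

Characteristic polynomials: χ_{M1} = (x - 4)^2, χ_{M2} = (x - 4)^2, χ_{M3} = (x - 4)^2.

{M1, M3}: invariant factors (x - 4)^2.

{M2}: invariant factors x - 4, x - 4.

Matrices are similar if and only if their invariant-factor lists agree; the partition into similarity classes is {M1, M3}, {M2}.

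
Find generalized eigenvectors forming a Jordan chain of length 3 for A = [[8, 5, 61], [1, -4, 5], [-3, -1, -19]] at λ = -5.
v_1 = [[8, 1, -2]]^T, v_2 = [[-13, -1, 3]]^T, v_3 = [[9, 1, -2]]^T

We seek v_1 ∈ ker((A + 5I)^3) \ ker((A + 5I)^2), then set v_{i+1} = (A + 5I) v_i.

One such chain is v_1 = [[8, 1, -2]]^T, v_2 = [[-13, -1, 3]]^T, v_3 = [[9, 1, -2]]^T. Check: (A + 5I) v_3 = [[0, 0, 0]]^T = 0.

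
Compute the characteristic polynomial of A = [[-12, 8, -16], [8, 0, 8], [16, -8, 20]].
χ_A(x) = x(x - 4)^2

xI - A = [[x + 12, -8, 16], [-8, x, -8], [-16, 8, x - 20]].

Expanding det(xI - A) along the first row:
det(xI - A) = + (x + 12)·det([[x, -8], [8, x - 20]]) - (-8)·det([[-8, -8], [-16, x - 20]]) + (16)·det([[-8, x], [-16, 8]]).

Evaluating gives χ_A(x) = x^3 - 8x^2 + 16x = x(x - 4)^2.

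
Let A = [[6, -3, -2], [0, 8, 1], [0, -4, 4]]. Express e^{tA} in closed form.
A has Jordan form J = [[6, 1, 0], [0, 6, 1], [0, 0, 6]] with A = PJP^{-1}, so e^{tA} = P e^{tJ} P^{-1}.

For a Jordan block J_k(λ), e^{tJ_k(λ)} = e^{λt} · (I + tN + t^2 N^2/2! + ... + t^{k-1} N^{k-1}/(k-1)!) where N is the nilpotent superdiagonal part.

Assembling the blocks and conjugating back gives the entries of e^{tA} as shown above.

e^{tA} = [[e^{6*t}, t*(t - 3)*e^{6*t}, t*(t - 4)*e^{6*t}/2], [0, (2*t + 1)*e^{6*t}, t*e^{6*t}], [0, -4*t*e^{6*t}, (1 - 2*t)*e^{6*t}]]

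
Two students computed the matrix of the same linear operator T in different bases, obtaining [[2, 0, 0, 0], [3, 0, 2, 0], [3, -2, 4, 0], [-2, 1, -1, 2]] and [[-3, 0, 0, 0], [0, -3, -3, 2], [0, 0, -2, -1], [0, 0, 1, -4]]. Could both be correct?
trace(A) = 8 but trace(B) = -12. The trace is a similarity invariant, so A and B are not similar.

No.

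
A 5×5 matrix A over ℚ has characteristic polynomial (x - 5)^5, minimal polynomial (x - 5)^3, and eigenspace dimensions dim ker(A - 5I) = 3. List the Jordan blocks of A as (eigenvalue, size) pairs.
λ = 5: algebraic multiplicity 5 (exponent in χ_A), largest block size 3 (exponent in m_A), 3 blocks (geometric multiplicity). These force block sizes [3, 1, 1].

Jordan blocks: (5, 3), (5, 1), (5, 1)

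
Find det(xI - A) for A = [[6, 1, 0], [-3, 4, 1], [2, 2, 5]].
χ_A(x) = (x - 5)^3

xI - A = [[x - 6, -1, 0], [3, x - 4, -1], [-2, -2, x - 5]].

Expanding det(xI - A) along the first row:
det(xI - A) = + (x - 6)·det([[x - 4, -1], [-2, x - 5]]) - (-1)·det([[3, -1], [-2, x - 5]]) + (0)·det([[3, x - 4], [-2, -2]]).

Evaluating gives χ_A(x) = x^3 - 15x^2 + 75x - 125 = (x - 5)^3.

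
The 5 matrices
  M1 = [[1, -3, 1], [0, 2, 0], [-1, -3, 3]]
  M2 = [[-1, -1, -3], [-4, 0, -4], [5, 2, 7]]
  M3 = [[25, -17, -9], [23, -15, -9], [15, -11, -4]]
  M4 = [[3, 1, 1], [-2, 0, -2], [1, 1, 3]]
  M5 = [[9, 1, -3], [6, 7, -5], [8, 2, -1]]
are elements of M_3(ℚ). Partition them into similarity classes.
Characteristic polynomials: χ_{M1} = (x - 2)^3, χ_{M2} = (x - 2)^3, χ_{M3} = (x - 2)^3, χ_{M4} = (x - 2)^3, χ_{M5} = (x - 5)^3.

{M1, M4}: invariant factors x - 2, (x - 2)^2.

{M2, M3}: invariant factors (x - 2)^3.

{M5}: invariant factors (x - 5)^3.

Matrices are similar if and only if their invariant-factor lists agree; the partition into similarity classes is {M1, M4}, {M2, M3}, {M5}.

3 classes: {M1, M4}, {M2, M3}, {M5}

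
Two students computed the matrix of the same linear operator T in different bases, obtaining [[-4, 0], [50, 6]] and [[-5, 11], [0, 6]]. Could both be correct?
No.

trace(A) = 2 but trace(B) = 1. The trace is a similarity invariant, so A and B are not similar.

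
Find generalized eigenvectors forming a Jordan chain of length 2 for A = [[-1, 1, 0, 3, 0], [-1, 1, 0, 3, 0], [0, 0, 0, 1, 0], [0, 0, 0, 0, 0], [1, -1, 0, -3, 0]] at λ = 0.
We seek v_1 ∈ ker(A^2) \ ker(A), then set v_{i+1} = A v_i.

One such chain is v_1 = [[0, 1, -2, 0, 0]]^T, v_2 = [[1, 1, 0, 0, -1]]^T. Check: A v_2 = [[0, 0, 0, 0, 0]]^T = 0.

v_1 = [[0, 1, -2, 0, 0]]^T, v_2 = [[1, 1, 0, 0, -1]]^T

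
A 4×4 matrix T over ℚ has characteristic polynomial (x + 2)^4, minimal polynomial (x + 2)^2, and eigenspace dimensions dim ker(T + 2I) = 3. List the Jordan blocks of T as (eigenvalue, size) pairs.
Jordan blocks: (-2, 2), (-2, 1), (-2, 1)

λ = -2: algebraic multiplicity 4 (exponent in χ_T), largest block size 2 (exponent in m_T), 3 blocks (geometric multiplicity). These force block sizes [2, 1, 1].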